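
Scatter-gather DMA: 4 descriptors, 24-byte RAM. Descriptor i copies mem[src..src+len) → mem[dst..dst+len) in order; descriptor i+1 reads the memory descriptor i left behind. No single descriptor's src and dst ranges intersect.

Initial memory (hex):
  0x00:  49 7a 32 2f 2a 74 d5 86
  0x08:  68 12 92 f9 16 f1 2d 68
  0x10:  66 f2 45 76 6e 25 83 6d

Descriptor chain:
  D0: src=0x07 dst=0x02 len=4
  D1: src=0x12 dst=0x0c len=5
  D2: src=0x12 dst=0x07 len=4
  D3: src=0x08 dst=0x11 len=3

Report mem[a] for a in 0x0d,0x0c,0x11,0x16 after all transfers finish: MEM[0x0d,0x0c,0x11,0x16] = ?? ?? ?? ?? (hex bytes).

D0: mem[0x02..0x05] <- [86 68 12 92]
D1: mem[0x0c..0x10] <- [45 76 6e 25 83]
D2: mem[0x07..0x0a] <- [45 76 6e 25]
D3: mem[0x11..0x13] <- [76 6e 25]
query mem[0x0d]=0x76, mem[0x0c]=0x45, mem[0x11]=0x76, mem[0x16]=0x83

MEM[0x0d,0x0c,0x11,0x16] = 76 45 76 83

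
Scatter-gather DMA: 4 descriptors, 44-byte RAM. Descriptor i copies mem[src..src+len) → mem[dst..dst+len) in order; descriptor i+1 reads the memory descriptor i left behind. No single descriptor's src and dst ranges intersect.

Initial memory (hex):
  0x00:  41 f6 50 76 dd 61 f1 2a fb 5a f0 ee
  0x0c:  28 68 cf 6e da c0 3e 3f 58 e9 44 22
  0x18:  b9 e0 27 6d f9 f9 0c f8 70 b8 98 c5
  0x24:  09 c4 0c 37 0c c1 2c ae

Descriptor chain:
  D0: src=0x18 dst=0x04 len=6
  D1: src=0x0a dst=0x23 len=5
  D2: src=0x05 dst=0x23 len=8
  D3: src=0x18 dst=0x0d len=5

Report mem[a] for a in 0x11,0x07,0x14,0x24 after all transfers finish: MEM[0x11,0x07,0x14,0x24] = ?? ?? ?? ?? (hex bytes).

#0 dst[0x04+6] := {0xb9,0xe0,0x27,0x6d,0xf9,0xf9}
#1 dst[0x23+5] := {0xf0,0xee,0x28,0x68,0xcf}
#2 dst[0x23+8] := {0xe0,0x27,0x6d,0xf9,0xf9,0xf0,0xee,0x28}
#3 dst[0x0d+5] := {0xb9,0xe0,0x27,0x6d,0xf9}
query mem[0x11]=0xf9, mem[0x07]=0x6d, mem[0x14]=0x58, mem[0x24]=0x27

MEM[0x11,0x07,0x14,0x24] = f9 6d 58 27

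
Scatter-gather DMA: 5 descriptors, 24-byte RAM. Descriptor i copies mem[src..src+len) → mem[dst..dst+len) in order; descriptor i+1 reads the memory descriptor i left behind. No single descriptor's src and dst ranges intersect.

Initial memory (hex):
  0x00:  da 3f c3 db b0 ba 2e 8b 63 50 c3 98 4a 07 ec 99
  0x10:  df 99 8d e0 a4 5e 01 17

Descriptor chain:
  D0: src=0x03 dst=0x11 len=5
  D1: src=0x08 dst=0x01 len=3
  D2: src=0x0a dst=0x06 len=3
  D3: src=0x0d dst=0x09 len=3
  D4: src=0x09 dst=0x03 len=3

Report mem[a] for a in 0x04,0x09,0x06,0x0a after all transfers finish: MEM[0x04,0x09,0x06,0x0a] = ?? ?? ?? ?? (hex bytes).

#0 dst[0x11+5] := {0xdb,0xb0,0xba,0x2e,0x8b}
#1 dst[0x01+3] := {0x63,0x50,0xc3}
#2 dst[0x06+3] := {0xc3,0x98,0x4a}
#3 dst[0x09+3] := {0x07,0xec,0x99}
#4 dst[0x03+3] := {0x07,0xec,0x99}
query mem[0x04]=0xec, mem[0x09]=0x07, mem[0x06]=0xc3, mem[0x0a]=0xec

MEM[0x04,0x09,0x06,0x0a] = ec 07 c3 ec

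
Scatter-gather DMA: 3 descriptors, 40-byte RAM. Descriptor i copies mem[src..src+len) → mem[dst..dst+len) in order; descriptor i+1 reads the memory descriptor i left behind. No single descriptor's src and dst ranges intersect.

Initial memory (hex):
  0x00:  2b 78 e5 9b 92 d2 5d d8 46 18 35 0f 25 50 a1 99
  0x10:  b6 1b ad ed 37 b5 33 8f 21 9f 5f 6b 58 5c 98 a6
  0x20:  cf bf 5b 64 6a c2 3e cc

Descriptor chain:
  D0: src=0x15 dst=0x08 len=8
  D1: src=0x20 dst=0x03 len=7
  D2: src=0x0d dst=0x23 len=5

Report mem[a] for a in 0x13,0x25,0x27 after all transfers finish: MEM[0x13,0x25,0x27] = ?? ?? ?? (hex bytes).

D0: mem[0x08..0x0f] <- [b5 33 8f 21 9f 5f 6b 58]
D1: mem[0x03..0x09] <- [cf bf 5b 64 6a c2 3e]
D2: mem[0x23..0x27] <- [5f 6b 58 b6 1b]
query mem[0x13]=0xed, mem[0x25]=0x58, mem[0x27]=0x1b

MEM[0x13,0x25,0x27] = ed 58 1b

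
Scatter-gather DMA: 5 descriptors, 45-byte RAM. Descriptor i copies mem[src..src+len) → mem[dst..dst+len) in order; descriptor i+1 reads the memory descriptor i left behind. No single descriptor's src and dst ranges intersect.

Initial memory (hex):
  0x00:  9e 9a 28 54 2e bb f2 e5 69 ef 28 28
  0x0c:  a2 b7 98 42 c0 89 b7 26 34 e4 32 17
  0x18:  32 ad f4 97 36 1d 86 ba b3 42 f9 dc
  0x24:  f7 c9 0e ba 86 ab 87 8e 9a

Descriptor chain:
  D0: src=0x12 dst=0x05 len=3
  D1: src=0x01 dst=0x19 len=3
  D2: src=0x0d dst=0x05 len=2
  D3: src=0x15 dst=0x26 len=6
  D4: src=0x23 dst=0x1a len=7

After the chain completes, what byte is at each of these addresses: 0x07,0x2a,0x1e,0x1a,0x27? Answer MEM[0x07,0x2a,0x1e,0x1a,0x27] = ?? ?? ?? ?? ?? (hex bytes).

MEM[0x07,0x2a,0x1e,0x1a,0x27] = 34 9a 32 dc 32

  after D0: wrote 3B at 0x05 = b72634
  after D1: wrote 3B at 0x19 = 9a2854
  after D2: wrote 2B at 0x05 = b798
  after D3: wrote 6B at 0x26 = e43217329a28
  after D4: wrote 7B at 0x1a = dcf7c9e4321732
query mem[0x07]=0x34, mem[0x2a]=0x9a, mem[0x1e]=0x32, mem[0x1a]=0xdc, mem[0x27]=0x32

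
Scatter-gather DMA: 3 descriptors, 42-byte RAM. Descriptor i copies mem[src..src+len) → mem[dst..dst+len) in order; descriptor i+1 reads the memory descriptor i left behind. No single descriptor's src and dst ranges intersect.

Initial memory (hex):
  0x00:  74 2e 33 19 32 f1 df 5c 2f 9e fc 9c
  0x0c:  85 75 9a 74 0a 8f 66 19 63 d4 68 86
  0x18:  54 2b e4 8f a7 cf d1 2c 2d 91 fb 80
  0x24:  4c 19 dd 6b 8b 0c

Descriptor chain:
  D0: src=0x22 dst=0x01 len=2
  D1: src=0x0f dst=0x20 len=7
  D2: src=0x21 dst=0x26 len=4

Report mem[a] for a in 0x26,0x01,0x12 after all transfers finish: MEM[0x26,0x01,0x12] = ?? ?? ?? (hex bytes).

MEM[0x26,0x01,0x12] = 0a fb 66

[0] 0x22->0x01 len=2 : fb 80
[1] 0x0f->0x20 len=7 : 74 0a 8f 66 19 63 d4
[2] 0x21->0x26 len=4 : 0a 8f 66 19
query mem[0x26]=0x0a, mem[0x01]=0xfb, mem[0x12]=0x66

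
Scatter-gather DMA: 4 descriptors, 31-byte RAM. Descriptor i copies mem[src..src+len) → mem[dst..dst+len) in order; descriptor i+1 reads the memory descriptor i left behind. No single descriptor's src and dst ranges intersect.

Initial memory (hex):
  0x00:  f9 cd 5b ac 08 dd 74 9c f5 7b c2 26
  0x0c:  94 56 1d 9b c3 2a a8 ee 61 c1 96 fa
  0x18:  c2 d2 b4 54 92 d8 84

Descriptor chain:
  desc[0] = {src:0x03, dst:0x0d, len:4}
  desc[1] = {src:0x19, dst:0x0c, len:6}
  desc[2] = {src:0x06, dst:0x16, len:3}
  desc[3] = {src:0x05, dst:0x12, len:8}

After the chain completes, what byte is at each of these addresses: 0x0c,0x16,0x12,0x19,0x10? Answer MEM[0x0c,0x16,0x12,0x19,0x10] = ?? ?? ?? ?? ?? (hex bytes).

[0] 0x03->0x0d len=4 : ac 08 dd 74
[1] 0x19->0x0c len=6 : d2 b4 54 92 d8 84
[2] 0x06->0x16 len=3 : 74 9c f5
[3] 0x05->0x12 len=8 : dd 74 9c f5 7b c2 26 d2
query mem[0x0c]=0xd2, mem[0x16]=0x7b, mem[0x12]=0xdd, mem[0x19]=0xd2, mem[0x10]=0xd8

MEM[0x0c,0x16,0x12,0x19,0x10] = d2 7b dd d2 d8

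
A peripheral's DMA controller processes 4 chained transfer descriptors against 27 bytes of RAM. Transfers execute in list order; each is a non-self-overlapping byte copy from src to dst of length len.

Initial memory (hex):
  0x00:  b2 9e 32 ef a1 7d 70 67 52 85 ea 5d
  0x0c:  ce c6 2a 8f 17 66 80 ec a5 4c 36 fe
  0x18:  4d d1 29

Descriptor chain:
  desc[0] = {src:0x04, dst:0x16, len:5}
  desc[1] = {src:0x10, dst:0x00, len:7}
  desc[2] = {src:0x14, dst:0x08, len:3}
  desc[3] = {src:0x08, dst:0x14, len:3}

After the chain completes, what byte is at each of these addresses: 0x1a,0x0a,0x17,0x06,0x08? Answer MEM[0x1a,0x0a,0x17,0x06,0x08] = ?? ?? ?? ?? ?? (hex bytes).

MEM[0x1a,0x0a,0x17,0x06,0x08] = 52 a1 7d a1 a5

  after D0: wrote 5B at 0x16 = a17d706752
  after D1: wrote 7B at 0x00 = 176680eca54ca1
  after D2: wrote 3B at 0x08 = a54ca1
  after D3: wrote 3B at 0x14 = a54ca1
query mem[0x1a]=0x52, mem[0x0a]=0xa1, mem[0x17]=0x7d, mem[0x06]=0xa1, mem[0x08]=0xa5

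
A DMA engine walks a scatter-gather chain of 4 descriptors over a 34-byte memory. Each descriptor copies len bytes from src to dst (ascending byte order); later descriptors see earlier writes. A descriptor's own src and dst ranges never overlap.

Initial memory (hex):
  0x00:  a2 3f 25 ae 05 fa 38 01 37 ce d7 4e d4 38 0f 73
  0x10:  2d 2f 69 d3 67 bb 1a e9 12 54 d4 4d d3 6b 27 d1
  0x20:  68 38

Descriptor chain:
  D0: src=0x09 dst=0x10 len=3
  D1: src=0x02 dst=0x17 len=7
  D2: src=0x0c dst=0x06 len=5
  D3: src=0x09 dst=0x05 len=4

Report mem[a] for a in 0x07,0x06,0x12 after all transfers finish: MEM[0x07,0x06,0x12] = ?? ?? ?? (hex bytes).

MEM[0x07,0x06,0x12] = 4e ce 4e

#0 dst[0x10+3] := {0xce,0xd7,0x4e}
#1 dst[0x17+7] := {0x25,0xae,0x05,0xfa,0x38,0x01,0x37}
#2 dst[0x06+5] := {0xd4,0x38,0x0f,0x73,0xce}
#3 dst[0x05+4] := {0x73,0xce,0x4e,0xd4}
query mem[0x07]=0x4e, mem[0x06]=0xce, mem[0x12]=0x4e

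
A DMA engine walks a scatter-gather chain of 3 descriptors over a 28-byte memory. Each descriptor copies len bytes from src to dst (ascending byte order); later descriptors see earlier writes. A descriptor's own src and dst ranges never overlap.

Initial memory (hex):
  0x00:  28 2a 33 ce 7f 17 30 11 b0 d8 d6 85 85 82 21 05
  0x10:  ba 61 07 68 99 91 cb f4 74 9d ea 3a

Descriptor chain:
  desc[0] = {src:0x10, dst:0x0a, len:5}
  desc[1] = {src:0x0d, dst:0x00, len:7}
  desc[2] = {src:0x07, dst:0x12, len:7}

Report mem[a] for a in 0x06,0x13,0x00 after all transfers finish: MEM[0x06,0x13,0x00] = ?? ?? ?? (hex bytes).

MEM[0x06,0x13,0x00] = 68 b0 68

#0 dst[0x0a+5] := {0xba,0x61,0x07,0x68,0x99}
#1 dst[0x00+7] := {0x68,0x99,0x05,0xba,0x61,0x07,0x68}
#2 dst[0x12+7] := {0x11,0xb0,0xd8,0xba,0x61,0x07,0x68}
query mem[0x06]=0x68, mem[0x13]=0xb0, mem[0x00]=0x68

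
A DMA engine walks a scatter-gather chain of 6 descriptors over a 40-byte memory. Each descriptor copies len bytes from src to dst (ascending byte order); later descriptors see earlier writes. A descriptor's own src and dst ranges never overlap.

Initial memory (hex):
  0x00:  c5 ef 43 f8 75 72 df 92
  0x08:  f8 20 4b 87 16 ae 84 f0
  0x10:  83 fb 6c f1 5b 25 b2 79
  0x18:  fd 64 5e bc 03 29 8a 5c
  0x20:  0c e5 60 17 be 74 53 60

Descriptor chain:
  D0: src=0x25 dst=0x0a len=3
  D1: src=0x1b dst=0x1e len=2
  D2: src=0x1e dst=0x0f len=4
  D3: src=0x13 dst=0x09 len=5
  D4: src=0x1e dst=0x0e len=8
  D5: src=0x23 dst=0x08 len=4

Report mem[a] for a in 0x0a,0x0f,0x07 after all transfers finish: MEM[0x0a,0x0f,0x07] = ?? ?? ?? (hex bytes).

MEM[0x0a,0x0f,0x07] = 74 03 92

D0: mem[0x0a..0x0c] <- [74 53 60]
D1: mem[0x1e..0x1f] <- [bc 03]
D2: mem[0x0f..0x12] <- [bc 03 0c e5]
D3: mem[0x09..0x0d] <- [f1 5b 25 b2 79]
D4: mem[0x0e..0x15] <- [bc 03 0c e5 60 17 be 74]
D5: mem[0x08..0x0b] <- [17 be 74 53]
query mem[0x0a]=0x74, mem[0x0f]=0x03, mem[0x07]=0x92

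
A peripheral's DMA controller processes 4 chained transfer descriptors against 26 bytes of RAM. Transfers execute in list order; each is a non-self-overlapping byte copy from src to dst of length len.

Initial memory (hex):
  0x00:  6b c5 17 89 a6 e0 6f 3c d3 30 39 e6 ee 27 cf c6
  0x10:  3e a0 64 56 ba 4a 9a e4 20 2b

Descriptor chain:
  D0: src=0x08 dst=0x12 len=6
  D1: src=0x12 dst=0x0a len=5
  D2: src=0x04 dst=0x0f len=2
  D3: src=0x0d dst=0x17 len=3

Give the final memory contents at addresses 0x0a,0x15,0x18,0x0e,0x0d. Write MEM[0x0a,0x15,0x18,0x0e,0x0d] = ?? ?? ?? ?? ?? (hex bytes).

MEM[0x0a,0x15,0x18,0x0e,0x0d] = d3 e6 ee ee e6

D0: mem[0x12..0x17] <- [d3 30 39 e6 ee 27]
D1: mem[0x0a..0x0e] <- [d3 30 39 e6 ee]
D2: mem[0x0f..0x10] <- [a6 e0]
D3: mem[0x17..0x19] <- [e6 ee a6]
query mem[0x0a]=0xd3, mem[0x15]=0xe6, mem[0x18]=0xee, mem[0x0e]=0xee, mem[0x0d]=0xe6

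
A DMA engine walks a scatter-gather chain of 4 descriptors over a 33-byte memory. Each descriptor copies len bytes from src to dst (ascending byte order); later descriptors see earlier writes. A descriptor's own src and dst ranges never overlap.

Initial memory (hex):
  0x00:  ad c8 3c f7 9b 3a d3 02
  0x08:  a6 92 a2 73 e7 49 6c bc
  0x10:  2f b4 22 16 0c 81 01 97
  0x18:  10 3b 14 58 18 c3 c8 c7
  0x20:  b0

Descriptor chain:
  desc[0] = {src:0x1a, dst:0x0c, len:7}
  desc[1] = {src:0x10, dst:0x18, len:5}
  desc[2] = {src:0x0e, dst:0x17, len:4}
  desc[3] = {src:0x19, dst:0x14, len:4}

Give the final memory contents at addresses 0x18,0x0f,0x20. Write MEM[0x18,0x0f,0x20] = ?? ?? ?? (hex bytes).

#0 dst[0x0c+7] := {0x14,0x58,0x18,0xc3,0xc8,0xc7,0xb0}
#1 dst[0x18+5] := {0xc8,0xc7,0xb0,0x16,0x0c}
#2 dst[0x17+4] := {0x18,0xc3,0xc8,0xc7}
#3 dst[0x14+4] := {0xc8,0xc7,0x16,0x0c}
query mem[0x18]=0xc3, mem[0x0f]=0xc3, mem[0x20]=0xb0

MEM[0x18,0x0f,0x20] = c3 c3 b0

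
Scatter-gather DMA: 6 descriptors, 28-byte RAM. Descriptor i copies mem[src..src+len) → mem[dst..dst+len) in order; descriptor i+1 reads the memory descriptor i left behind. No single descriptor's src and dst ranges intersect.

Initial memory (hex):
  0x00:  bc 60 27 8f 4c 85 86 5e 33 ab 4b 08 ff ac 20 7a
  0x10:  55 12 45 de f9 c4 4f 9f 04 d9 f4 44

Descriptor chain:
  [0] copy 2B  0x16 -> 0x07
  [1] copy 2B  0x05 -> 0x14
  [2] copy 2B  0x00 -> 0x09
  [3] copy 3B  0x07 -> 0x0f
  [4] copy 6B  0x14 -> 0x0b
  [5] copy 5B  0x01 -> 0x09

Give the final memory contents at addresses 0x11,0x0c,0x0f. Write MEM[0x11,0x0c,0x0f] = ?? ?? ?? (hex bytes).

MEM[0x11,0x0c,0x0f] = bc 4c 04

#0 dst[0x07+2] := {0x4f,0x9f}
#1 dst[0x14+2] := {0x85,0x86}
#2 dst[0x09+2] := {0xbc,0x60}
#3 dst[0x0f+3] := {0x4f,0x9f,0xbc}
#4 dst[0x0b+6] := {0x85,0x86,0x4f,0x9f,0x04,0xd9}
#5 dst[0x09+5] := {0x60,0x27,0x8f,0x4c,0x85}
query mem[0x11]=0xbc, mem[0x0c]=0x4c, mem[0x0f]=0x04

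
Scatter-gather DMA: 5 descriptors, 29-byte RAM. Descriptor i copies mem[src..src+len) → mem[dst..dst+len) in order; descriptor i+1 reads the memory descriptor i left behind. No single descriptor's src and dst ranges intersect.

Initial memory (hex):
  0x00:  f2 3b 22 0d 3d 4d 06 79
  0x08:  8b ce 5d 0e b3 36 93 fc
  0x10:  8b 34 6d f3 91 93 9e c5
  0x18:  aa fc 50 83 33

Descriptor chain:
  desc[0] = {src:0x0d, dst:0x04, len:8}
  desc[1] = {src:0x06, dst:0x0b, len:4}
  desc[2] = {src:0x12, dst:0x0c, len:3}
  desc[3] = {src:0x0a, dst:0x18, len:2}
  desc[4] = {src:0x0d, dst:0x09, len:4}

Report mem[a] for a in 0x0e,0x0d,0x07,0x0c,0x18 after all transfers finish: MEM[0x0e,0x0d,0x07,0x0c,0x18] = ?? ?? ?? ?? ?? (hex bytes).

MEM[0x0e,0x0d,0x07,0x0c,0x18] = 91 f3 8b 8b f3

  after D0: wrote 8B at 0x04 = 3693fc8b346df391
  after D1: wrote 4B at 0x0b = fc8b346d
  after D2: wrote 3B at 0x0c = 6df391
  after D3: wrote 2B at 0x18 = f3fc
  after D4: wrote 4B at 0x09 = f391fc8b
query mem[0x0e]=0x91, mem[0x0d]=0xf3, mem[0x07]=0x8b, mem[0x0c]=0x8b, mem[0x18]=0xf3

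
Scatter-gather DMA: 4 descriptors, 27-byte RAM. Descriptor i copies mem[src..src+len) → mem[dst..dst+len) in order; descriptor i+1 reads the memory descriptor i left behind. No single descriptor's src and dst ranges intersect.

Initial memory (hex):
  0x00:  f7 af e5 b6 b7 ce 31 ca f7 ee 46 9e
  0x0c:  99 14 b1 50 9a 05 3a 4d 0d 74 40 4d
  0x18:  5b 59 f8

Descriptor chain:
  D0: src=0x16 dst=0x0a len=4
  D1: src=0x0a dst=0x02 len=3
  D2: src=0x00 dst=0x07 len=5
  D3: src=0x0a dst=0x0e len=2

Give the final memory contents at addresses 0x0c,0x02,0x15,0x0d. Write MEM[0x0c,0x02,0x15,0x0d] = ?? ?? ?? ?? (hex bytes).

D0: mem[0x0a..0x0d] <- [40 4d 5b 59]
D1: mem[0x02..0x04] <- [40 4d 5b]
D2: mem[0x07..0x0b] <- [f7 af 40 4d 5b]
D3: mem[0x0e..0x0f] <- [4d 5b]
query mem[0x0c]=0x5b, mem[0x02]=0x40, mem[0x15]=0x74, mem[0x0d]=0x59

MEM[0x0c,0x02,0x15,0x0d] = 5b 40 74 59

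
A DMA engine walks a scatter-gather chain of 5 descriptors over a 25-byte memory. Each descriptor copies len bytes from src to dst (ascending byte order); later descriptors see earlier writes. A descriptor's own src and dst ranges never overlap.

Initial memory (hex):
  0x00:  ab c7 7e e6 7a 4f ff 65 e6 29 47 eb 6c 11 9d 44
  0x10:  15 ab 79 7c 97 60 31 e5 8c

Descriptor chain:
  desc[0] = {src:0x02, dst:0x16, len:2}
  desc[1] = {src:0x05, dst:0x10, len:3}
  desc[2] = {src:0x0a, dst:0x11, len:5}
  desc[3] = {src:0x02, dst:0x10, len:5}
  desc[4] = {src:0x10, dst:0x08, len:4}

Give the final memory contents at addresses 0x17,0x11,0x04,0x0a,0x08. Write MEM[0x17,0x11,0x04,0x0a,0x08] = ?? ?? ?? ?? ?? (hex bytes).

MEM[0x17,0x11,0x04,0x0a,0x08] = e6 e6 7a 7a 7e

D0: mem[0x16..0x17] <- [7e e6]
D1: mem[0x10..0x12] <- [4f ff 65]
D2: mem[0x11..0x15] <- [47 eb 6c 11 9d]
D3: mem[0x10..0x14] <- [7e e6 7a 4f ff]
D4: mem[0x08..0x0b] <- [7e e6 7a 4f]
query mem[0x17]=0xe6, mem[0x11]=0xe6, mem[0x04]=0x7a, mem[0x0a]=0x7a, mem[0x08]=0x7e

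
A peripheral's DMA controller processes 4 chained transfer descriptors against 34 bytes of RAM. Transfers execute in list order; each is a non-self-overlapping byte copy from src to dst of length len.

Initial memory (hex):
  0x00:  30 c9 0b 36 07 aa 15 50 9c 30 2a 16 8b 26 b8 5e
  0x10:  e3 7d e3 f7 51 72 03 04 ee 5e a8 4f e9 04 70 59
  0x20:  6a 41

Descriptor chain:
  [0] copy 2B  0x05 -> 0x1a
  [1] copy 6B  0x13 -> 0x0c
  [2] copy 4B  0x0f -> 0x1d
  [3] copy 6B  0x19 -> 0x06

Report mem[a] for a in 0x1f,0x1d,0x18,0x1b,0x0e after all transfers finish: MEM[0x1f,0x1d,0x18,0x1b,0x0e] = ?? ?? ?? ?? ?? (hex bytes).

MEM[0x1f,0x1d,0x18,0x1b,0x0e] = ee 03 ee 15 72

#0 dst[0x1a+2] := {0xaa,0x15}
#1 dst[0x0c+6] := {0xf7,0x51,0x72,0x03,0x04,0xee}
#2 dst[0x1d+4] := {0x03,0x04,0xee,0xe3}
#3 dst[0x06+6] := {0x5e,0xaa,0x15,0xe9,0x03,0x04}
query mem[0x1f]=0xee, mem[0x1d]=0x03, mem[0x18]=0xee, mem[0x1b]=0x15, mem[0x0e]=0x72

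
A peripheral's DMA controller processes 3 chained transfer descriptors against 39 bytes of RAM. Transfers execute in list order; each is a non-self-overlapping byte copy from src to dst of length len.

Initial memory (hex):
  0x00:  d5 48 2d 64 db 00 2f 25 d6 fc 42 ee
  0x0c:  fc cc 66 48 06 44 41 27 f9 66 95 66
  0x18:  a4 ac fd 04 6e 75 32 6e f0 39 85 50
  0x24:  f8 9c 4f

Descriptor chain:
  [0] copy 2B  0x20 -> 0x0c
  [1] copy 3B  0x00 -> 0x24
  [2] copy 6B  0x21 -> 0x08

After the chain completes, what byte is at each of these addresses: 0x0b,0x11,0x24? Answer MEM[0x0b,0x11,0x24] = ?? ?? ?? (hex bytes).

MEM[0x0b,0x11,0x24] = d5 44 d5

[0] 0x20->0x0c len=2 : f0 39
[1] 0x00->0x24 len=3 : d5 48 2d
[2] 0x21->0x08 len=6 : 39 85 50 d5 48 2d
query mem[0x0b]=0xd5, mem[0x11]=0x44, mem[0x24]=0xd5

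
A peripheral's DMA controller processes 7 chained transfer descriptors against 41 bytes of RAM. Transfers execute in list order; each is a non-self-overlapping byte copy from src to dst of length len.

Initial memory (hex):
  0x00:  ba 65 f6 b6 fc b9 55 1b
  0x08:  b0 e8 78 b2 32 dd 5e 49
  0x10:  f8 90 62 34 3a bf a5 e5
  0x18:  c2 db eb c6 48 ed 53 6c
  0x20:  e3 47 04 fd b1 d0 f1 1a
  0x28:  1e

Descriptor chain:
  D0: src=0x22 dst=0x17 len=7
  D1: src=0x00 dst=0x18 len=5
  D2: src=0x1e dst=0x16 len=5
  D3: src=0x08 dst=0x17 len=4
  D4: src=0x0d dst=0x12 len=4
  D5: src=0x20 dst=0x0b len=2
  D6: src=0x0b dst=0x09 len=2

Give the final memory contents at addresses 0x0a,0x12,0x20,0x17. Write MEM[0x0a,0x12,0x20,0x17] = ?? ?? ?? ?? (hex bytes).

MEM[0x0a,0x12,0x20,0x17] = 47 dd e3 b0

  after D0: wrote 7B at 0x17 = 04fdb1d0f11a1e
  after D1: wrote 5B at 0x18 = ba65f6b6fc
  after D2: wrote 5B at 0x16 = 536ce34704
  after D3: wrote 4B at 0x17 = b0e878b2
  after D4: wrote 4B at 0x12 = dd5e49f8
  after D5: wrote 2B at 0x0b = e347
  after D6: wrote 2B at 0x09 = e347
query mem[0x0a]=0x47, mem[0x12]=0xdd, mem[0x20]=0xe3, mem[0x17]=0xb0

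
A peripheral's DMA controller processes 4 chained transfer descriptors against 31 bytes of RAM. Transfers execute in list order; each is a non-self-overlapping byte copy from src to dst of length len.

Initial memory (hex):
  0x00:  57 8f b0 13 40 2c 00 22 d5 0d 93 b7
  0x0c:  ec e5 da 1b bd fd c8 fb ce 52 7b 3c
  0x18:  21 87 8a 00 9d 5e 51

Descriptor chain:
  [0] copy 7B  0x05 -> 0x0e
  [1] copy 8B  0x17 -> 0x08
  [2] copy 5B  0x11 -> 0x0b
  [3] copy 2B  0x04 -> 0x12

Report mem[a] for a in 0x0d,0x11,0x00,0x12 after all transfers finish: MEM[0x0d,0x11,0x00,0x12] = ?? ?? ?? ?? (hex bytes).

MEM[0x0d,0x11,0x00,0x12] = 93 d5 57 40

[0] 0x05->0x0e len=7 : 2c 00 22 d5 0d 93 b7
[1] 0x17->0x08 len=8 : 3c 21 87 8a 00 9d 5e 51
[2] 0x11->0x0b len=5 : d5 0d 93 b7 52
[3] 0x04->0x12 len=2 : 40 2c
query mem[0x0d]=0x93, mem[0x11]=0xd5, mem[0x00]=0x57, mem[0x12]=0x40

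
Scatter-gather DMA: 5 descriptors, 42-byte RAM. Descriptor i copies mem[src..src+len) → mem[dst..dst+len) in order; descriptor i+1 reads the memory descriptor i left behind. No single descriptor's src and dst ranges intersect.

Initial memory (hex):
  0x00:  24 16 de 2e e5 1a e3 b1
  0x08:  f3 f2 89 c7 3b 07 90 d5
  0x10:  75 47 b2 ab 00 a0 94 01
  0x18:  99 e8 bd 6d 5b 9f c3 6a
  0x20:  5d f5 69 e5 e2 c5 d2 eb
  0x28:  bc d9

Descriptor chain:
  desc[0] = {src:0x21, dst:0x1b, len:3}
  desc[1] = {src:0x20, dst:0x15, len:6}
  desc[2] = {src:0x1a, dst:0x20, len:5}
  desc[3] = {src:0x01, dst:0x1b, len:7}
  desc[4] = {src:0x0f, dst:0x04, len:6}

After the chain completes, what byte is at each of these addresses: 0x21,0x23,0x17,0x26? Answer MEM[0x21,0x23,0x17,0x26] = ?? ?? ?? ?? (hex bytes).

#0 dst[0x1b+3] := {0xf5,0x69,0xe5}
#1 dst[0x15+6] := {0x5d,0xf5,0x69,0xe5,0xe2,0xc5}
#2 dst[0x20+5] := {0xc5,0xf5,0x69,0xe5,0xc3}
#3 dst[0x1b+7] := {0x16,0xde,0x2e,0xe5,0x1a,0xe3,0xb1}
#4 dst[0x04+6] := {0xd5,0x75,0x47,0xb2,0xab,0x00}
query mem[0x21]=0xb1, mem[0x23]=0xe5, mem[0x17]=0x69, mem[0x26]=0xd2

MEM[0x21,0x23,0x17,0x26] = b1 e5 69 d2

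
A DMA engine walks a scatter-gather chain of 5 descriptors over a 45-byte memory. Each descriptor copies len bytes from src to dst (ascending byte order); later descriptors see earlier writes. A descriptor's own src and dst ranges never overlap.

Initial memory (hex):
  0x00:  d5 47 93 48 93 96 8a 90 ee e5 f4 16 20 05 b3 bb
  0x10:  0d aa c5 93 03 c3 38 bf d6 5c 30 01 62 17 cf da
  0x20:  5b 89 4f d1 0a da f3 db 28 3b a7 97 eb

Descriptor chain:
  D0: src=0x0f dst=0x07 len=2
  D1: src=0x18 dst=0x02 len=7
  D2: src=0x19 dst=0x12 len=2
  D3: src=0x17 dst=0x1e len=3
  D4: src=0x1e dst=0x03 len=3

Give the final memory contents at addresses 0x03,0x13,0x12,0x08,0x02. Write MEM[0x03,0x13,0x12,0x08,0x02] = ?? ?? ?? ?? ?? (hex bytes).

  after D0: wrote 2B at 0x07 = bb0d
  after D1: wrote 7B at 0x02 = d65c30016217cf
  after D2: wrote 2B at 0x12 = 5c30
  after D3: wrote 3B at 0x1e = bfd65c
  after D4: wrote 3B at 0x03 = bfd65c
query mem[0x03]=0xbf, mem[0x13]=0x30, mem[0x12]=0x5c, mem[0x08]=0xcf, mem[0x02]=0xd6

MEM[0x03,0x13,0x12,0x08,0x02] = bf 30 5c cf d6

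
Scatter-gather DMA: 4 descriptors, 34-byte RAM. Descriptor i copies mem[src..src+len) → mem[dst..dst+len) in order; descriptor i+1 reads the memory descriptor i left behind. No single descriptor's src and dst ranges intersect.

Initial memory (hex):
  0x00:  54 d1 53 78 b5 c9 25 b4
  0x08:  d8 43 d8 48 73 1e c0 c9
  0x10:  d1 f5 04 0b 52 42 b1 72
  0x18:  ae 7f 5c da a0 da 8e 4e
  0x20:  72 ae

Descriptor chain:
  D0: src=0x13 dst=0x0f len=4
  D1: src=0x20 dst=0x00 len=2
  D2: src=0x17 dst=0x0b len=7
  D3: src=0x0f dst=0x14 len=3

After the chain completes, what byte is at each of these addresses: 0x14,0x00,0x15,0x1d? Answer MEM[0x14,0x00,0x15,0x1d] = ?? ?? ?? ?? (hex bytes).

MEM[0x14,0x00,0x15,0x1d] = da 72 a0 da

#0 dst[0x0f+4] := {0x0b,0x52,0x42,0xb1}
#1 dst[0x00+2] := {0x72,0xae}
#2 dst[0x0b+7] := {0x72,0xae,0x7f,0x5c,0xda,0xa0,0xda}
#3 dst[0x14+3] := {0xda,0xa0,0xda}
query mem[0x14]=0xda, mem[0x00]=0x72, mem[0x15]=0xa0, mem[0x1d]=0xda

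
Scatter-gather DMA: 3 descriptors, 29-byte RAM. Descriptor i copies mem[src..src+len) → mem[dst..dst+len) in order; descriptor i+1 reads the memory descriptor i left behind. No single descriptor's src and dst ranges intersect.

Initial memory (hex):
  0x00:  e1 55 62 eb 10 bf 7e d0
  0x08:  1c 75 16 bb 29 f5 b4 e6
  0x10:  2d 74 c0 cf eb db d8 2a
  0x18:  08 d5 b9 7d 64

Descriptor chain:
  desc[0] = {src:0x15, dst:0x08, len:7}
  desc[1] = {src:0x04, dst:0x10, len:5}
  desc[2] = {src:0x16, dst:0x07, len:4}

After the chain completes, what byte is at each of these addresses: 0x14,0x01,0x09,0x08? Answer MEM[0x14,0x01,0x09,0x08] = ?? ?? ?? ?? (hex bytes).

D0: mem[0x08..0x0e] <- [db d8 2a 08 d5 b9 7d]
D1: mem[0x10..0x14] <- [10 bf 7e d0 db]
D2: mem[0x07..0x0a] <- [d8 2a 08 d5]
query mem[0x14]=0xdb, mem[0x01]=0x55, mem[0x09]=0x08, mem[0x08]=0x2a

MEM[0x14,0x01,0x09,0x08] = db 55 08 2a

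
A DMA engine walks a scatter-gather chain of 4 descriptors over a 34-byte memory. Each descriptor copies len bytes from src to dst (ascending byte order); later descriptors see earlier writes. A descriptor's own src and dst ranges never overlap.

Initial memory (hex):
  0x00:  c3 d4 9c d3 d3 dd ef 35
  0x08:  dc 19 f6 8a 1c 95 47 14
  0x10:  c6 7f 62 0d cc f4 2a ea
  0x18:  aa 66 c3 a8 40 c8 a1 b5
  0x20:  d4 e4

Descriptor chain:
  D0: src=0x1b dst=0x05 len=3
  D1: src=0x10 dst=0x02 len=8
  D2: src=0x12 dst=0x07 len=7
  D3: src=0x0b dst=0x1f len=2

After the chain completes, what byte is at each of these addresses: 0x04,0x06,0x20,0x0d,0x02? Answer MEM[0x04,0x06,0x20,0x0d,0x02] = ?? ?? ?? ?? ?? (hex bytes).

MEM[0x04,0x06,0x20,0x0d,0x02] = 62 cc ea aa c6

[0] 0x1b->0x05 len=3 : a8 40 c8
[1] 0x10->0x02 len=8 : c6 7f 62 0d cc f4 2a ea
[2] 0x12->0x07 len=7 : 62 0d cc f4 2a ea aa
[3] 0x0b->0x1f len=2 : 2a ea
query mem[0x04]=0x62, mem[0x06]=0xcc, mem[0x20]=0xea, mem[0x0d]=0xaa, mem[0x02]=0xc6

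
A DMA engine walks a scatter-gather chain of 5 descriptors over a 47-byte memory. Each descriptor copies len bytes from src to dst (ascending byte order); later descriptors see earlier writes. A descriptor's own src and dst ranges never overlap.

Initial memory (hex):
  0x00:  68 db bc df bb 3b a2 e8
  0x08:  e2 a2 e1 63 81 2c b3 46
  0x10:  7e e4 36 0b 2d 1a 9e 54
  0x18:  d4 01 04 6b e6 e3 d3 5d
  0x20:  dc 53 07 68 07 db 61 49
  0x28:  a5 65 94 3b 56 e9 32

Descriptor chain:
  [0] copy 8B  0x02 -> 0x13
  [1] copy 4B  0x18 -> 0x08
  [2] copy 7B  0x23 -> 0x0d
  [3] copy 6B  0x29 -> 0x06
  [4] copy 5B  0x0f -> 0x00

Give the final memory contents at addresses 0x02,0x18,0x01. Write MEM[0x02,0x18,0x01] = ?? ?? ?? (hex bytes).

MEM[0x02,0x18,0x01] = 49 e8 61

[0] 0x02->0x13 len=8 : bc df bb 3b a2 e8 e2 a2
[1] 0x18->0x08 len=4 : e8 e2 a2 6b
[2] 0x23->0x0d len=7 : 68 07 db 61 49 a5 65
[3] 0x29->0x06 len=6 : 65 94 3b 56 e9 32
[4] 0x0f->0x00 len=5 : db 61 49 a5 65
query mem[0x02]=0x49, mem[0x18]=0xe8, mem[0x01]=0x61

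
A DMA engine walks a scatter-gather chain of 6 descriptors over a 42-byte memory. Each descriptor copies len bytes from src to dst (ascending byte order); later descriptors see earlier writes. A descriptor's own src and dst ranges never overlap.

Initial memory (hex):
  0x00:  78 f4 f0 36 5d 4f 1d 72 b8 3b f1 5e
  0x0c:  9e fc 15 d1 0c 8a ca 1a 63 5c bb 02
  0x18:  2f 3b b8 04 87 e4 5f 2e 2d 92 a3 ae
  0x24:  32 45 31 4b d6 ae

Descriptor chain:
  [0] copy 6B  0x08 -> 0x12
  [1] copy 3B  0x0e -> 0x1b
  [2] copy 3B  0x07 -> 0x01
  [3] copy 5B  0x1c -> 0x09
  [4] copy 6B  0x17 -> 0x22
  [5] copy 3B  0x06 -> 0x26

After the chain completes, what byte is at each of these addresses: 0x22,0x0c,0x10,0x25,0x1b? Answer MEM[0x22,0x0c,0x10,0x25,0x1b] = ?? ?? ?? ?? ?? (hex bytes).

MEM[0x22,0x0c,0x10,0x25,0x1b] = fc 2e 0c b8 15

[0] 0x08->0x12 len=6 : b8 3b f1 5e 9e fc
[1] 0x0e->0x1b len=3 : 15 d1 0c
[2] 0x07->0x01 len=3 : 72 b8 3b
[3] 0x1c->0x09 len=5 : d1 0c 5f 2e 2d
[4] 0x17->0x22 len=6 : fc 2f 3b b8 15 d1
[5] 0x06->0x26 len=3 : 1d 72 b8
query mem[0x22]=0xfc, mem[0x0c]=0x2e, mem[0x10]=0x0c, mem[0x25]=0xb8, mem[0x1b]=0x15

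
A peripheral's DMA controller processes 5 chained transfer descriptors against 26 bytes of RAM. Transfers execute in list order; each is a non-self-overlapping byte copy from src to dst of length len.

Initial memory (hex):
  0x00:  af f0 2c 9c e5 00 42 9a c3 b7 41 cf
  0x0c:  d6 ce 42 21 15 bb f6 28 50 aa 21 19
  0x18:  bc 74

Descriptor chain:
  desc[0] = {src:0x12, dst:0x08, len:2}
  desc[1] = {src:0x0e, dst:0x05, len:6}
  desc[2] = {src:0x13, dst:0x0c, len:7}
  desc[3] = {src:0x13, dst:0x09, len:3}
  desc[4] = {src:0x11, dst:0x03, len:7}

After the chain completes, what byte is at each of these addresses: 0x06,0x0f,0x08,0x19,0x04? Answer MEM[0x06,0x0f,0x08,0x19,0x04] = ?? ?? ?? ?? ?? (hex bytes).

MEM[0x06,0x0f,0x08,0x19,0x04] = 50 21 21 74 74

#0 dst[0x08+2] := {0xf6,0x28}
#1 dst[0x05+6] := {0x42,0x21,0x15,0xbb,0xf6,0x28}
#2 dst[0x0c+7] := {0x28,0x50,0xaa,0x21,0x19,0xbc,0x74}
#3 dst[0x09+3] := {0x28,0x50,0xaa}
#4 dst[0x03+7] := {0xbc,0x74,0x28,0x50,0xaa,0x21,0x19}
query mem[0x06]=0x50, mem[0x0f]=0x21, mem[0x08]=0x21, mem[0x19]=0x74, mem[0x04]=0x74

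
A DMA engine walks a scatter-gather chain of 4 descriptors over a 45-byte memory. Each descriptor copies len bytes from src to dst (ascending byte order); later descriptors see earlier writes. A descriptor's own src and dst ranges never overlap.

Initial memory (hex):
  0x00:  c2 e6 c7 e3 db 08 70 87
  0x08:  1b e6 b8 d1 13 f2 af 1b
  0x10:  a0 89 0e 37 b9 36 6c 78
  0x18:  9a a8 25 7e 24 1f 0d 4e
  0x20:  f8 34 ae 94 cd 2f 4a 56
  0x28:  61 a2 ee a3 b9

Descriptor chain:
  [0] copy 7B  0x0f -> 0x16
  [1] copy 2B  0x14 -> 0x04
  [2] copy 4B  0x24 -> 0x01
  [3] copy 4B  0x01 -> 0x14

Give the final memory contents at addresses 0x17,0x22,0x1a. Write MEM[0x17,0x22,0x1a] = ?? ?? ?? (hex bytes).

MEM[0x17,0x22,0x1a] = 56 ae 37

[0] 0x0f->0x16 len=7 : 1b a0 89 0e 37 b9 36
[1] 0x14->0x04 len=2 : b9 36
[2] 0x24->0x01 len=4 : cd 2f 4a 56
[3] 0x01->0x14 len=4 : cd 2f 4a 56
query mem[0x17]=0x56, mem[0x22]=0xae, mem[0x1a]=0x37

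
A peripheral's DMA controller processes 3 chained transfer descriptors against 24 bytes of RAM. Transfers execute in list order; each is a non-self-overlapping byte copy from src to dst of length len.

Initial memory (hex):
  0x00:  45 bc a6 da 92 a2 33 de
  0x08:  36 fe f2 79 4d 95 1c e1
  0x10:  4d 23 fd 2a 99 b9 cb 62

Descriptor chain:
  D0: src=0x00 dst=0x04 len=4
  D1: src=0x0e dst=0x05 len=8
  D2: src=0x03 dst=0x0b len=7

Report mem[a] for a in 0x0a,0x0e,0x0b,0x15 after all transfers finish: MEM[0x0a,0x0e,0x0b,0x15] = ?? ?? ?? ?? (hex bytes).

MEM[0x0a,0x0e,0x0b,0x15] = 2a e1 da b9

  after D0: wrote 4B at 0x04 = 45bca6da
  after D1: wrote 8B at 0x05 = 1ce14d23fd2a99b9
  after D2: wrote 7B at 0x0b = da451ce14d23fd
query mem[0x0a]=0x2a, mem[0x0e]=0xe1, mem[0x0b]=0xda, mem[0x15]=0xb9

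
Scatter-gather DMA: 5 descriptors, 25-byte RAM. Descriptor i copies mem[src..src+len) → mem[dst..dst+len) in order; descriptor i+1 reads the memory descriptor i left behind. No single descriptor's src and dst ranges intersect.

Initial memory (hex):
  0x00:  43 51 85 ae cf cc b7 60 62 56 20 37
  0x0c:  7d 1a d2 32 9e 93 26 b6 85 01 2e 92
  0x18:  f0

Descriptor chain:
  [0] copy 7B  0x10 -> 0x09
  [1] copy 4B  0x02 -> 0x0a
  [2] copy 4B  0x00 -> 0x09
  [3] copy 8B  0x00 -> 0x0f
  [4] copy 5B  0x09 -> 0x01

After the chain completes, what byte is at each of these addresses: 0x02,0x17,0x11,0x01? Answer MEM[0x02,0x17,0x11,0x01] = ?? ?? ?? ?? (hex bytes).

MEM[0x02,0x17,0x11,0x01] = 51 92 85 43

  after D0: wrote 7B at 0x09 = 9e9326b685012e
  after D1: wrote 4B at 0x0a = 85aecfcc
  after D2: wrote 4B at 0x09 = 435185ae
  after D3: wrote 8B at 0x0f = 435185aecfccb760
  after D4: wrote 5B at 0x01 = 435185aecc
query mem[0x02]=0x51, mem[0x17]=0x92, mem[0x11]=0x85, mem[0x01]=0x43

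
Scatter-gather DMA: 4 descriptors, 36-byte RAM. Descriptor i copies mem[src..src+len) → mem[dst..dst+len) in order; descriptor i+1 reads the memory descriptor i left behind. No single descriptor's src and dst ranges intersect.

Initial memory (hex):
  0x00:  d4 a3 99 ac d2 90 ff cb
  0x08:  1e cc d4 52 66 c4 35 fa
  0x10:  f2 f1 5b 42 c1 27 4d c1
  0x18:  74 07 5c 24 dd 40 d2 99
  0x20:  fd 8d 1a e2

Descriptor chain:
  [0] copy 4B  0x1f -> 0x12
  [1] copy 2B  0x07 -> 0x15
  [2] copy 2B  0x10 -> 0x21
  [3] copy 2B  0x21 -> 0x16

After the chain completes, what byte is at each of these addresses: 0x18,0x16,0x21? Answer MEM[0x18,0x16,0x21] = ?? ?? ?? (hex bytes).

  after D0: wrote 4B at 0x12 = 99fd8d1a
  after D1: wrote 2B at 0x15 = cb1e
  after D2: wrote 2B at 0x21 = f2f1
  after D3: wrote 2B at 0x16 = f2f1
query mem[0x18]=0x74, mem[0x16]=0xf2, mem[0x21]=0xf2

MEM[0x18,0x16,0x21] = 74 f2 f2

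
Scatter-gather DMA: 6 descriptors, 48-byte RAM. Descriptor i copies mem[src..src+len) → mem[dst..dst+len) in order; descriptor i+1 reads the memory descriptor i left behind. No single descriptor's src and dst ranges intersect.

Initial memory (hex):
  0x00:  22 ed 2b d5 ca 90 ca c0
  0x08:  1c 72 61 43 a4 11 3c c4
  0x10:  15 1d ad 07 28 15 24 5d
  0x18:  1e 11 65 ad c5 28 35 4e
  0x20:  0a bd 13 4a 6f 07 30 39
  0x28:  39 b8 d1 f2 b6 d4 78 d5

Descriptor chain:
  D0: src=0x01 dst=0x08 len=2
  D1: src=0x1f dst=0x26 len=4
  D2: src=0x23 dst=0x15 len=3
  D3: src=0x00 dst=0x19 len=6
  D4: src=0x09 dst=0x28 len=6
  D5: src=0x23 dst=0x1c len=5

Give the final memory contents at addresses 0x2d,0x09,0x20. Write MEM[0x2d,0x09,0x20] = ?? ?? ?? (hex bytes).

[0] 0x01->0x08 len=2 : ed 2b
[1] 0x1f->0x26 len=4 : 4e 0a bd 13
[2] 0x23->0x15 len=3 : 4a 6f 07
[3] 0x00->0x19 len=6 : 22 ed 2b d5 ca 90
[4] 0x09->0x28 len=6 : 2b 61 43 a4 11 3c
[5] 0x23->0x1c len=5 : 4a 6f 07 4e 0a
query mem[0x2d]=0x3c, mem[0x09]=0x2b, mem[0x20]=0x0a

MEM[0x2d,0x09,0x20] = 3c 2b 0a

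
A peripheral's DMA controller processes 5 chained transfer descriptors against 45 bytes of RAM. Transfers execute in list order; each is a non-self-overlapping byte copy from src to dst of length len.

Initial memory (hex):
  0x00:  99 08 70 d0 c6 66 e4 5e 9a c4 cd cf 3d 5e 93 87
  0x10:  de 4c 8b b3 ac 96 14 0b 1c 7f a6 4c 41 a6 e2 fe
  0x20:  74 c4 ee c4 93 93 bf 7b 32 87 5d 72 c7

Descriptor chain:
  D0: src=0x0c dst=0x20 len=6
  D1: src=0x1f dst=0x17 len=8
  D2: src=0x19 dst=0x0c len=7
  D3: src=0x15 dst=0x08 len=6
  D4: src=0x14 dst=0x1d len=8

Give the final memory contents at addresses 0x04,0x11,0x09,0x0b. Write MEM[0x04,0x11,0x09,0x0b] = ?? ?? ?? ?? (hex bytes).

MEM[0x04,0x11,0x09,0x0b] = c6 bf 14 3d

#0 dst[0x20+6] := {0x3d,0x5e,0x93,0x87,0xde,0x4c}
#1 dst[0x17+8] := {0xfe,0x3d,0x5e,0x93,0x87,0xde,0x4c,0xbf}
#2 dst[0x0c+7] := {0x5e,0x93,0x87,0xde,0x4c,0xbf,0xfe}
#3 dst[0x08+6] := {0x96,0x14,0xfe,0x3d,0x5e,0x93}
#4 dst[0x1d+8] := {0xac,0x96,0x14,0xfe,0x3d,0x5e,0x93,0x87}
query mem[0x04]=0xc6, mem[0x11]=0xbf, mem[0x09]=0x14, mem[0x0b]=0x3d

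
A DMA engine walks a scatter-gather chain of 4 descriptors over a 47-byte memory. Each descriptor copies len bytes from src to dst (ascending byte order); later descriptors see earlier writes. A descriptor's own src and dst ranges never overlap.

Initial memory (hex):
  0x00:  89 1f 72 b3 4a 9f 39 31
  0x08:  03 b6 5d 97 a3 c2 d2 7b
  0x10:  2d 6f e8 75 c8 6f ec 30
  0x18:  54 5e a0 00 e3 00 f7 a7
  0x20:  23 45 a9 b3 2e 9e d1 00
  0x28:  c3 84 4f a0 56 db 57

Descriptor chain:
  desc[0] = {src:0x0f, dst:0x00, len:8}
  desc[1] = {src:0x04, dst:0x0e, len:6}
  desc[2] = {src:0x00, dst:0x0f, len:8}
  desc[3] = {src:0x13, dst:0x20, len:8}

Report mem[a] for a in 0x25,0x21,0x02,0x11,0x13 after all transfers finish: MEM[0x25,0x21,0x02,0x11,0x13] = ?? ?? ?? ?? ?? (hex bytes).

MEM[0x25,0x21,0x02,0x11,0x13] = 54 c8 6f 6f 75

[0] 0x0f->0x00 len=8 : 7b 2d 6f e8 75 c8 6f ec
[1] 0x04->0x0e len=6 : 75 c8 6f ec 03 b6
[2] 0x00->0x0f len=8 : 7b 2d 6f e8 75 c8 6f ec
[3] 0x13->0x20 len=8 : 75 c8 6f ec 30 54 5e a0
query mem[0x25]=0x54, mem[0x21]=0xc8, mem[0x02]=0x6f, mem[0x11]=0x6f, mem[0x13]=0x75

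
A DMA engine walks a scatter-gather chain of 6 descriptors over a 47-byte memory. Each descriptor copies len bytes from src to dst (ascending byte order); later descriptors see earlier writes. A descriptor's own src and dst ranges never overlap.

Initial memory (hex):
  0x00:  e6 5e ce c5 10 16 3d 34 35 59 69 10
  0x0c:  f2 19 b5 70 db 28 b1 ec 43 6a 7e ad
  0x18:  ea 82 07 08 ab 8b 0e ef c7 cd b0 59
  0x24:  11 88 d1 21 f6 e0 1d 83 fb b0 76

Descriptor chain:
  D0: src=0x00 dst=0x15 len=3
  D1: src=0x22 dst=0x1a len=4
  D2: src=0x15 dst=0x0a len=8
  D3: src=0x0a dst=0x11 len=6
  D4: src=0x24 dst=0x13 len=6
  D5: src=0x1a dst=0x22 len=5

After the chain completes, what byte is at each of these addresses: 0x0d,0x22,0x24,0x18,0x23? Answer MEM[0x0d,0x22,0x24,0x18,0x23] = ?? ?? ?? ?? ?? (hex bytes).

[0] 0x00->0x15 len=3 : e6 5e ce
[1] 0x22->0x1a len=4 : b0 59 11 88
[2] 0x15->0x0a len=8 : e6 5e ce ea 82 b0 59 11
[3] 0x0a->0x11 len=6 : e6 5e ce ea 82 b0
[4] 0x24->0x13 len=6 : 11 88 d1 21 f6 e0
[5] 0x1a->0x22 len=5 : b0 59 11 88 0e
query mem[0x0d]=0xea, mem[0x22]=0xb0, mem[0x24]=0x11, mem[0x18]=0xe0, mem[0x23]=0x59

MEM[0x0d,0x22,0x24,0x18,0x23] = ea b0 11 e0 59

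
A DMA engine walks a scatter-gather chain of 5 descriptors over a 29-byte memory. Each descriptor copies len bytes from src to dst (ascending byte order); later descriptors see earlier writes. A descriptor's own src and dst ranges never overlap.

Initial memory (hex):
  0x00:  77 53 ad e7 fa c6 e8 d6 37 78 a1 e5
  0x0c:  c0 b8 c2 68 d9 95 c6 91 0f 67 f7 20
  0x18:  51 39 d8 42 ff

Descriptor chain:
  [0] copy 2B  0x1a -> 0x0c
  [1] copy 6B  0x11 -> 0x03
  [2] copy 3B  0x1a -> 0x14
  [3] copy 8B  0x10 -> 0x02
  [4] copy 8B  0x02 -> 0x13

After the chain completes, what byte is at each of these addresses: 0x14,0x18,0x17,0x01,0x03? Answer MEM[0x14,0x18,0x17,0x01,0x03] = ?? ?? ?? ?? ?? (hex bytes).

[0] 0x1a->0x0c len=2 : d8 42
[1] 0x11->0x03 len=6 : 95 c6 91 0f 67 f7
[2] 0x1a->0x14 len=3 : d8 42 ff
[3] 0x10->0x02 len=8 : d9 95 c6 91 d8 42 ff 20
[4] 0x02->0x13 len=8 : d9 95 c6 91 d8 42 ff 20
query mem[0x14]=0x95, mem[0x18]=0x42, mem[0x17]=0xd8, mem[0x01]=0x53, mem[0x03]=0x95

MEM[0x14,0x18,0x17,0x01,0x03] = 95 42 d8 53 95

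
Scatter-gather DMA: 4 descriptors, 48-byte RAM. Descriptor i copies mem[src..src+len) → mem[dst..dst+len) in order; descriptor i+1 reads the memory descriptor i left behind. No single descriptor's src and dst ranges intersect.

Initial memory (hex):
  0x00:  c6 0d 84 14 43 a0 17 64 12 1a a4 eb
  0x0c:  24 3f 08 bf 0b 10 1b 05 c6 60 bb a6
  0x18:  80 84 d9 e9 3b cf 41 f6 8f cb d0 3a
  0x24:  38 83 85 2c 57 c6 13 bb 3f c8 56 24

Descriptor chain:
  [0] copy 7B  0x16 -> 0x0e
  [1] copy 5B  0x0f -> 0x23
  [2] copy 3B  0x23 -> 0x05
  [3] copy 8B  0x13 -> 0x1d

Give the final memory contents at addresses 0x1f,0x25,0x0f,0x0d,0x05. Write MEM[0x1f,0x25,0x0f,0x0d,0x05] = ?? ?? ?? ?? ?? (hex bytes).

  after D0: wrote 7B at 0x0e = bba68084d9e93b
  after D1: wrote 5B at 0x23 = a68084d9e9
  after D2: wrote 3B at 0x05 = a68084
  after D3: wrote 8B at 0x1d = e93b60bba68084d9
query mem[0x1f]=0x60, mem[0x25]=0x84, mem[0x0f]=0xa6, mem[0x0d]=0x3f, mem[0x05]=0xa6

MEM[0x1f,0x25,0x0f,0x0d,0x05] = 60 84 a6 3f a6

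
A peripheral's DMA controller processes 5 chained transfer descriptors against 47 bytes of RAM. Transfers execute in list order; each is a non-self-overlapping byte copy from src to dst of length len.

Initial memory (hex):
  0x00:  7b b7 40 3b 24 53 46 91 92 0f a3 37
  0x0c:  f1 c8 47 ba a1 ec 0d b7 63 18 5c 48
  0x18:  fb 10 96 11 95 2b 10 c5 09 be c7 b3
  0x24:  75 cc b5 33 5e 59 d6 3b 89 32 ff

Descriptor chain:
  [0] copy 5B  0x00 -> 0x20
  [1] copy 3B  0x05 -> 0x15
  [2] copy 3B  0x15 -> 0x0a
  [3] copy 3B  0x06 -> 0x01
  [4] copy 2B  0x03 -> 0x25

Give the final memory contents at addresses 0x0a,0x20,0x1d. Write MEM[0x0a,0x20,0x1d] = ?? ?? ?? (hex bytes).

D0: mem[0x20..0x24] <- [7b b7 40 3b 24]
D1: mem[0x15..0x17] <- [53 46 91]
D2: mem[0x0a..0x0c] <- [53 46 91]
D3: mem[0x01..0x03] <- [46 91 92]
D4: mem[0x25..0x26] <- [92 24]
query mem[0x0a]=0x53, mem[0x20]=0x7b, mem[0x1d]=0x2b

MEM[0x0a,0x20,0x1d] = 53 7b 2b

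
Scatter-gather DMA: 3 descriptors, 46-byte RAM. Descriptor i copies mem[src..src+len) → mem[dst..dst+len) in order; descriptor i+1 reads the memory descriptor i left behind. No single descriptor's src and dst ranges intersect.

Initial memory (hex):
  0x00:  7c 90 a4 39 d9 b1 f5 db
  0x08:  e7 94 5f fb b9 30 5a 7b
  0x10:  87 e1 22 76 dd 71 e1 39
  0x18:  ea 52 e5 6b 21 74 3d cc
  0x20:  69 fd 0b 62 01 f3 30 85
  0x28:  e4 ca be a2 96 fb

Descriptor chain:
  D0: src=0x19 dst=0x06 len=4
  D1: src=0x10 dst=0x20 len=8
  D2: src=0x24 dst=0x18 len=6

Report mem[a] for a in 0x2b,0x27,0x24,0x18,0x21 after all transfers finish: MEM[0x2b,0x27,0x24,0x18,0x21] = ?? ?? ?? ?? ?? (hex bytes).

[0] 0x19->0x06 len=4 : 52 e5 6b 21
[1] 0x10->0x20 len=8 : 87 e1 22 76 dd 71 e1 39
[2] 0x24->0x18 len=6 : dd 71 e1 39 e4 ca
query mem[0x2b]=0xa2, mem[0x27]=0x39, mem[0x24]=0xdd, mem[0x18]=0xdd, mem[0x21]=0xe1

MEM[0x2b,0x27,0x24,0x18,0x21] = a2 39 dd dd e1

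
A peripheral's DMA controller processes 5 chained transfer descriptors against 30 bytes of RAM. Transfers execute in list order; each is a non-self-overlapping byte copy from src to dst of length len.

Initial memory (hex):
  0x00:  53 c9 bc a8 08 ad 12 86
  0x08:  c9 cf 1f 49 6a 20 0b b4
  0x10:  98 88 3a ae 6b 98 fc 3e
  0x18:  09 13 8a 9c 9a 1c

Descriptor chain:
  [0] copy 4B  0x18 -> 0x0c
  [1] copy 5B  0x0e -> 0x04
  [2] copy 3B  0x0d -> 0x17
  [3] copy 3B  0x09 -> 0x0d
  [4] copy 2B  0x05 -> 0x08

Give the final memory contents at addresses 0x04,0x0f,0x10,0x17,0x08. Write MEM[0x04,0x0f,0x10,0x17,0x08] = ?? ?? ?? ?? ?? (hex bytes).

MEM[0x04,0x0f,0x10,0x17,0x08] = 8a 49 98 13 9c

  after D0: wrote 4B at 0x0c = 09138a9c
  after D1: wrote 5B at 0x04 = 8a9c98883a
  after D2: wrote 3B at 0x17 = 138a9c
  after D3: wrote 3B at 0x0d = cf1f49
  after D4: wrote 2B at 0x08 = 9c98
query mem[0x04]=0x8a, mem[0x0f]=0x49, mem[0x10]=0x98, mem[0x17]=0x13, mem[0x08]=0x9c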